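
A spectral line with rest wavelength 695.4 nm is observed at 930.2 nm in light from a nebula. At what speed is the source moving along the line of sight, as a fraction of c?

λ'/λ₀ = 1.3376 > 1 (redshift), so the source is receding.
λ'/λ₀ = √((1 + β)/(1 − β)) for a receding source ⇒ β = (r² − 1)/(r² + 1) with r = λ'/λ₀.
β = (1.7893 − 1)/(1.7893 + 1) ≈ 0.283.

0.283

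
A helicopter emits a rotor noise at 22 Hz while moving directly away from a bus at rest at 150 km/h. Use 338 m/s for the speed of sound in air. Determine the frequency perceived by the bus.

19.6 Hz

150 km/h = 41.67 m/s.
Moving source, stationary observer: f' = f · v/(v + v_s) since the source is receding.
f' = 22 × 338/(338 + 41.67) = 22 × 338/379.7 ≈ 19.6 Hz.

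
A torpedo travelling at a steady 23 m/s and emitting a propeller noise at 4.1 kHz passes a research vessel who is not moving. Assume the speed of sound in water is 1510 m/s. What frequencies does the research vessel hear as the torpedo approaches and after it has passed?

Approaching: f₁ = f · v/(v − v_s) = 4.1 × 1510/1487 ≈ 4.16 kHz.
Receding: f₂ = f · v/(v + v_s) = 4.1 × 1510/1533 ≈ 4.04 kHz.

4.16 kHz approaching; 4.04 kHz receding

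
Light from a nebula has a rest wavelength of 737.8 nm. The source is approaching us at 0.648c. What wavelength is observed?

341.0 nm

Relativistic Doppler for wavelength: λ' = λ₀ · √((1 − β)/(1 + β)).
λ' = 737.8 × √(0.3520/1.6480) = 737.8 × 0.46216 ≈ 341.0 nm.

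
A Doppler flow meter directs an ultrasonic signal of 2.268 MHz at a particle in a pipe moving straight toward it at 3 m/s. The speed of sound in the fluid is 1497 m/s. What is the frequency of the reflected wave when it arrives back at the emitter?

2.277 MHz

The particle in a pipe first receives the wave as a moving observer: f₁ = f₀ · (v + u)/v = 2.268 × (1497 + 3)/1497 ≈ 2.273 MHz.
On reflection it acts as a source moving toward the stationary detector: f₂ = f₁ · v/(v − u) = 2.273 × 1497/1494 ≈ 2.277 MHz.
Equivalently f₂ = f₀ · (v + u)/(v − u).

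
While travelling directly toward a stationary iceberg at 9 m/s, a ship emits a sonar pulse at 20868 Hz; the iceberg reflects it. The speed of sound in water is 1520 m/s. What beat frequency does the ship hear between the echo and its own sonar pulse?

249 Hz

The iceberg receives the sound from a moving source: f₁ = f₀ · v/(v − v_e) = 20868 × 1520/1511 ≈ 20992 Hz.
On the return leg the ship is a moving observer: f₂ = f₁ · (v + v_e)/v = 20992 × 1529/1520 ≈ 21117 Hz.
Equivalently f₂ = f₀ · (v + v_e)/(v − v_e).
Beat against the emitted tone: |f₂ − f₀| = 2v_e·f₀/(v − v_e) = 2 × 9 × 20868/1511 ≈ 249 Hz.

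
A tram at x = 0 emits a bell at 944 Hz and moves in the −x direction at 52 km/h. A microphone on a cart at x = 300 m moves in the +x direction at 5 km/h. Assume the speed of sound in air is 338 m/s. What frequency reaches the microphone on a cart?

902 Hz

52 km/h = 14.44 m/s; 5 km/h = 1.389 m/s.
The observer lies on the +x side, so the source is heading away from the observer and the observer is heading away from the source.
With source receding and observer receding, f' = f · (v − v_o)/(v + v_s).
f' = 944 × (338 − 1.389)/(338 + 14.44) = 944 × 336.61/352.44 ≈ 902 Hz.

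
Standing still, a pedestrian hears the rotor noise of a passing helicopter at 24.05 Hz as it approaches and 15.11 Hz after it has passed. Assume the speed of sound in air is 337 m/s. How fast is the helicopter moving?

77 m/s

f₁/f₂ = (v + v_s)/(v − v_s), so v_s = v · (f₁ − f₂)/(f₁ + f₂).
v_s = 337 × (24.05 − 15.11)/(24.05 + 15.11) = 337 × 8.94/39.16 ≈ 77 m/s.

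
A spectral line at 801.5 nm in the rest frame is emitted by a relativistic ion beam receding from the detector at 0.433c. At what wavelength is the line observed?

Relativistic Doppler for wavelength: λ' = λ₀ · √((1 + β)/(1 − β)).
λ' = 801.5 × √(1.4330/0.5670) = 801.5 × 1.58976 ≈ 1274.2 nm.

1274.2 nm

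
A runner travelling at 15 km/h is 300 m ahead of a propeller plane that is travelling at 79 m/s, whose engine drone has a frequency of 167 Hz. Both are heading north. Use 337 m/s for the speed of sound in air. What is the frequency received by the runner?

15 km/h = 4.167 m/s.
The runner is ahead, so the propeller plane is moving toward it while the runner is moving away from the propeller plane.
Both move, so f' = f · (v − v_o)/(v − v_s).
f' = 167 × (337 − 4.167)/(337 − 79) = 167 × 332.83/258 ≈ 215 Hz.

215 Hz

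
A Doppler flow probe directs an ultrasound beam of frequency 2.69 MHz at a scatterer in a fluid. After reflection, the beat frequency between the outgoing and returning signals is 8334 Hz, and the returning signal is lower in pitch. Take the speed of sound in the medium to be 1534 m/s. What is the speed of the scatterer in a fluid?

2.38 m/s

Double Doppler shift off a moving reflector: f₂ = f₀ · (v + u)/(v − u) (u > 0 toward emitter).
Returning signal is lower, so f₂ = f₀ − Δf = 2690000 − 8334 = 2681666 Hz.
Rearranging, u = v · (f₂ − f₀)/(f₂ + f₀) = 1534 × -8334/5371666 ≈ -2.38 m/s.
So the scatterer in a fluid is moving at 2.38 m/s away from the emitter.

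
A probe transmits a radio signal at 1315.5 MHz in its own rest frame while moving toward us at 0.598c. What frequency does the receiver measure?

Relativistic Doppler for frequency: f' = f₀ · √((1 + β)/(1 − β)).
f' = 1315.5 × √(1.5980/0.4020) = 1315.5 × 1.99377 ≈ 2622.8 MHz.

2622.8 MHz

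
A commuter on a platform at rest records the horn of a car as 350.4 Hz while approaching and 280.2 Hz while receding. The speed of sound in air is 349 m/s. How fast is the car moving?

39 m/s

f₁/f₂ = (v + v_s)/(v − v_s), so v_s = v · (f₁ − f₂)/(f₁ + f₂).
v_s = 349 × (350.4 − 280.2)/(350.4 + 280.2) = 349 × 70.2/630.6 ≈ 39 m/s.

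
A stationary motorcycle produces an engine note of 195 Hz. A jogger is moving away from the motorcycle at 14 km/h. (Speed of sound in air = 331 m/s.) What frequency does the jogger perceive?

193 Hz

14 km/h = 3.889 m/s.
Only the observer moves, away from the source, so f' = f · (v − v_o)/v.
f' = 195 × (331 − 3.889)/331 = 195 × 327.11/331 ≈ 193 Hz.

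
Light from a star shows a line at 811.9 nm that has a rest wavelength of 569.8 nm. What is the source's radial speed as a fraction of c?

0.340c

λ'/λ₀ = 1.4249 > 1 (redshift), so the source is receding.
λ'/λ₀ = √((1 + β)/(1 − β)) for a receding source ⇒ β = (r² − 1)/(r² + 1) with r = λ'/λ₀.
β = (2.0303 − 1)/(2.0303 + 1) ≈ 0.340.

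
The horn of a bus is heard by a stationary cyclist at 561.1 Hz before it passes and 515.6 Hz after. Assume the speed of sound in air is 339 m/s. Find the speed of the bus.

f₁/f₂ = (v + v_s)/(v − v_s), so v_s = v · (f₁ − f₂)/(f₁ + f₂).
v_s = 339 × (561.1 − 515.6)/(561.1 + 515.6) = 339 × 45.5/1076.7 ≈ 14.3 m/s.

14.3 m/s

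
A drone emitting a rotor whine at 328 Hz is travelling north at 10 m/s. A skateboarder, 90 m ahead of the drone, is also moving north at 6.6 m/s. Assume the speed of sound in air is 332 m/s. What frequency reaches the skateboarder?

The skateboarder is ahead, so the drone is moving toward it while the skateboarder is moving away from the drone.
Both move, so f' = f · (v − v_o)/(v − v_s).
f' = 328 × (332 − 6.6)/(332 − 10) = 328 × 325.4/322 ≈ 331 Hz.

331 Hz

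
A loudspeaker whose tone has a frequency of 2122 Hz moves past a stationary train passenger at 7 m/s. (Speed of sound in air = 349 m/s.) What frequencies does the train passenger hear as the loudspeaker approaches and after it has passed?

2165 Hz approaching; 2080 Hz receding

Approaching: f₁ = f · v/(v − v_s) = 2122 × 349/342 ≈ 2165 Hz.
Receding: f₂ = f · v/(v + v_s) = 2122 × 349/356 ≈ 2080 Hz.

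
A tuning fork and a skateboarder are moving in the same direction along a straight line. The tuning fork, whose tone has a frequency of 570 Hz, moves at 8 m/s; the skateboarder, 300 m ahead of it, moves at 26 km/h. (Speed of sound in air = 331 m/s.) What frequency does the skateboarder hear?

571 Hz

26 km/h = 7.222 m/s.
The skateboarder is ahead, so the tuning fork is moving toward it while the skateboarder is moving away from the tuning fork.
With source approaching and observer receding, f' = f · (v − v_o)/(v − v_s).
f' = 570 × (331 − 7.222)/(331 − 8) = 570 × 323.78/323 ≈ 571 Hz.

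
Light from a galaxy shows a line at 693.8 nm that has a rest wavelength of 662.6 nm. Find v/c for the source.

λ'/λ₀ = 1.0471 > 1 (redshift), so the source is receding.
λ'/λ₀ = √((1 + β)/(1 − β)) for a receding source ⇒ β = (r² − 1)/(r² + 1) with r = λ'/λ₀.
β = (1.0964 − 1)/(1.0964 + 1) ≈ 0.046.

0.046c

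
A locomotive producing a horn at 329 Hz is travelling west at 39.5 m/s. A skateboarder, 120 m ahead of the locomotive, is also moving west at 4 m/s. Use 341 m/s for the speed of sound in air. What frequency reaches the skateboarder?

The skateboarder is ahead, so the locomotive is moving toward it while the skateboarder is moving away from the locomotive.
With source approaching and observer receding, f' = f · (v − v_o)/(v − v_s).
f' = 329 × (341 − 4)/(341 − 39.5) = 329 × 337/301.5 ≈ 368 Hz.

368 Hz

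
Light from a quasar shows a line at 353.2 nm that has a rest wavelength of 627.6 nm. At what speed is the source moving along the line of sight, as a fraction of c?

0.519c

λ'/λ₀ = 0.5628 < 1 (blueshift), so the source is approaching.
λ'/λ₀ = √((1 − β)/(1 + β)) for an approaching source ⇒ β = (1 − r²)/(1 + r²) with r = λ'/λ₀.
β = (1 − 0.3167)/(1 + 0.3167) ≈ 0.519.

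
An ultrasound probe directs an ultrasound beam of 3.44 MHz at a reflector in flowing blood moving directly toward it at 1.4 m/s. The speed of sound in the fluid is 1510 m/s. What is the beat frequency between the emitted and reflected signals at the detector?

6385 Hz

At the reflector in flowing blood (a moving observer), f₁ = f₀ · (v + u)/v = 3.44 × 1511.4/1510 ≈ 3.44319 MHz.
The reflection then acts as a moving source: f₂ = f₁ · v/(v − u) ≈ 3.44638 MHz.
Equivalently f₂ = f₀ · (v + u)/(v − u).
Beat frequency (with f₀ = 3440000 Hz): |f₂ − f₀| = 2u·f₀/(v − u) = 2 × 1.4 × 3440000/1508.6 ≈ 6385 Hz.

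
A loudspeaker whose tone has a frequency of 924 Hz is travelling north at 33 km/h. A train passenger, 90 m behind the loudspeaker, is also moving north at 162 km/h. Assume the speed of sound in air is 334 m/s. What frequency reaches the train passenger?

1020 Hz

33 km/h = 9.167 m/s; 162 km/h = 45 m/s.
The train passenger is behind, so the loudspeaker is moving away from it while the train passenger is moving toward the loudspeaker.
With source receding and observer approaching, f' = f · (v + v_o)/(v + v_s).
f' = 924 × (334 + 45)/(334 + 9.167) = 924 × 379/343.17 ≈ 1020 Hz.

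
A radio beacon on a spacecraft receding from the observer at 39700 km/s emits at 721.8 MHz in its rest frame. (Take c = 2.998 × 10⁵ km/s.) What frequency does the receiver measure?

β = v/c = 39700/299800 = 0.1324.
Relativistic Doppler for frequency: f' = f₀ · √((1 − β)/(1 + β)).
f' = 721.8 × √(0.8676/1.1324) = 721.8 × 0.87529 ≈ 631.8 MHz.

631.8 MHz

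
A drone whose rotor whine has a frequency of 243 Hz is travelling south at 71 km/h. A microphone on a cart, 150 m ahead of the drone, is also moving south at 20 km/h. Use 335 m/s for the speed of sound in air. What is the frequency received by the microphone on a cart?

71 km/h = 19.72 m/s; 20 km/h = 5.556 m/s.
The microphone on a cart is ahead, so the drone is moving toward it while the microphone on a cart is moving away from the drone.
Both move, so f' = f · (v − v_o)/(v − v_s).
f' = 243 × (335 − 5.556)/(335 − 19.72) = 243 × 329.44/315.28 ≈ 254 Hz.

254 Hz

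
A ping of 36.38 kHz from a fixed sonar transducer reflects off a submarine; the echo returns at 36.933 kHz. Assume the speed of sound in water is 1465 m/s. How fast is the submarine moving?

Double Doppler shift off a moving reflector: f₂ = f₀ · (v + u)/(v − u) (u > 0 toward emitter).
Rearranging, u = v · (f₂ − f₀)/(f₂ + f₀) = 1465 × 0.553/73.313 ≈ 11.1 m/s.
So the submarine is moving at 11.1 m/s toward the emitter.

11.1 m/s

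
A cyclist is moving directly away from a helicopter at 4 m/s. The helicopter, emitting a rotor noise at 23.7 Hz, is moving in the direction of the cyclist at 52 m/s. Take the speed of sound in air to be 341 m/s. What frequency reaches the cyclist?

Both move, so f' = f · (v − v_o)/(v − v_s).
f' = 23.7 × (341 − 4)/(341 − 52) = 23.7 × 337/289 ≈ 27.6 Hz.

27.6 Hz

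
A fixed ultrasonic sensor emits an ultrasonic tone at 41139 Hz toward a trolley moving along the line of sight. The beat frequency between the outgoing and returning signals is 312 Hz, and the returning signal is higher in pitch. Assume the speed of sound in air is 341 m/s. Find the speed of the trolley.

Double Doppler shift off a moving reflector: f₂ = f₀ · (v + u)/(v − u) (u > 0 toward emitter).
Returning signal is higher, so f₂ = f₀ + Δf = 41139 + 312 = 41451 Hz.
Rearranging, u = v · (f₂ − f₀)/(f₂ + f₀) = 341 × 312/82590 ≈ 1.29 m/s.
So the trolley is moving at 1.29 m/s toward the emitter.

1.29 m/s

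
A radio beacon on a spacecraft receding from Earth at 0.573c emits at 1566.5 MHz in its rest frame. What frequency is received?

Relativistic Doppler for frequency: f' = f₀ · √((1 − β)/(1 + β)).
f' = 1566.5 × √(0.4270/1.5730) = 1566.5 × 0.52101 ≈ 816.2 MHz.

816.2 MHz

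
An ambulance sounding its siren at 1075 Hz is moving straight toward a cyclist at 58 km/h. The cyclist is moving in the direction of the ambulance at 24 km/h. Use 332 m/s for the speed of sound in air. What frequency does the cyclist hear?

1153 Hz

58 km/h = 16.11 m/s; 24 km/h = 6.667 m/s.
General Doppler shift: f' = f · (v + v_o)/(v − v_s).
f' = 1075 × (332 + 6.667)/(332 − 16.11) = 1075 × 338.67/315.89 ≈ 1153 Hz.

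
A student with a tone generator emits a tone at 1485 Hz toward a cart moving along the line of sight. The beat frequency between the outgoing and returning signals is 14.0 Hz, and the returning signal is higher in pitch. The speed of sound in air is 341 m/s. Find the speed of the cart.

1.60 m/s

Double Doppler shift off a moving reflector: f₂ = f₀ · (v + u)/(v − u) (u > 0 toward emitter).
Returning signal is higher, so f₂ = f₀ + Δf = 1485 + 14 = 1499 Hz.
Rearranging, u = v · (f₂ − f₀)/(f₂ + f₀) = 341 × 14/2984 ≈ 1.60 m/s.
So the cart is moving at 1.60 m/s toward the emitter.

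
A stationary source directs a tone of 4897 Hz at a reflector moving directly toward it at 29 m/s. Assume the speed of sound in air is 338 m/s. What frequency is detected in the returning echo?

The reflector first receives the wave as a moving observer: f₁ = f₀ · (v + u)/v = 4897 × (338 + 29)/338 ≈ 5317 Hz.
The reflection then acts as a moving source: f₂ = f₁ · v/(v − u) ≈ 5816 Hz.

5816 Hz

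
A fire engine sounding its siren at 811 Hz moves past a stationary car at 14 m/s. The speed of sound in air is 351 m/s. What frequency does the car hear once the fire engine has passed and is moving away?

Receding: f₂ = f · v/(v + v_s) = 811 × 351/365 ≈ 780 Hz.

780 Hz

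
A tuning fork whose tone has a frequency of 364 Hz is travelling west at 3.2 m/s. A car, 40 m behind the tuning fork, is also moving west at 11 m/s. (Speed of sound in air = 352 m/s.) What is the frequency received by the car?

The car is behind, so the tuning fork is moving away from it while the car is moving toward the tuning fork.
General Doppler shift: f' = f · (v + v_o)/(v + v_s).
f' = 364 × (352 + 11)/(352 + 3.2) = 364 × 363/355.2 ≈ 372 Hz.

372 Hz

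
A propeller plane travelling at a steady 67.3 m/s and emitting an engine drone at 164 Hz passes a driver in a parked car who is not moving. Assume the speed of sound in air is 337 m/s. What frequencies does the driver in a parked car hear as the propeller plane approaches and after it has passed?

205 Hz approaching; 137 Hz receding

Approaching: f₁ = f · v/(v − v_s) = 164 × 337/269.7 ≈ 205 Hz.
Receding: f₂ = f · v/(v + v_s) = 164 × 337/404.3 ≈ 137 Hz.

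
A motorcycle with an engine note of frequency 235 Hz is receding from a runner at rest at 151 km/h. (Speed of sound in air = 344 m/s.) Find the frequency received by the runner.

151 km/h = 41.94 m/s.
With the source moving away from a stationary observer, f' = f · v/(v + v_s).
f' = 235 × 344/(344 + 41.94) = 235 × 344/385.9 ≈ 209 Hz.

209 Hz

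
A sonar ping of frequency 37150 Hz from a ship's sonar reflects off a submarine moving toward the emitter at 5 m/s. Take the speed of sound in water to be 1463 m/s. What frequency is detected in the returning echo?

The submarine first receives the wave as a moving observer: f₁ = f₀ · (v + u)/v = 37150 × (1463 + 5)/1463 ≈ 37277 Hz.
On reflection it acts as a source moving toward the stationary detector: f₂ = f₁ · v/(v − u) = 37277 × 1463/1458 ≈ 37405 Hz.
Equivalently f₂ = f₀ · (v + u)/(v − u).

37405 Hz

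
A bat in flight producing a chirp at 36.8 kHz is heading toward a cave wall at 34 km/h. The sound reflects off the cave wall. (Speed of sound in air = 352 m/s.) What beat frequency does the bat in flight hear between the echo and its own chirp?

34 km/h = 9.444 m/s.
The cave wall receives the sound from a moving source: f₁ = f₀ · v/(v − v_e) = 36.8 × 352/342.56 ≈ 37.81 kHz.
On the return leg the bat in flight is a moving observer: f₂ = f₁ · (v + v_e)/v = 37.81 × 361.44/352 ≈ 38.83 kHz.
Beat against the emitted tone (with f₀ = 36800 Hz): |f₂ − f₀| = 2v_e·f₀/(v − v_e) = 2 × 9.444 × 36800/342.56 ≈ 2029 Hz.

2029 Hz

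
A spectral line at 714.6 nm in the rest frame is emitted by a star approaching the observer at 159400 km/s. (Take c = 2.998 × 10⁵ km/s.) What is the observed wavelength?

β = v/c = 159400/299800 = 0.5317.
Relativistic Doppler for wavelength: λ' = λ₀ · √((1 − β)/(1 + β)).
λ' = 714.6 × √(0.4683/1.5317) = 714.6 × 0.55295 ≈ 395.1 nm.

395.1 nm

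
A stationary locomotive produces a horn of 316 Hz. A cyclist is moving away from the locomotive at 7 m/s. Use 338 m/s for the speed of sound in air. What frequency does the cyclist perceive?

309 Hz

Only the observer moves, away from the source, so f' = f · (v − v_o)/v.
f' = 316 × (338 − 7)/338 = 316 × 331/338 ≈ 309 Hz.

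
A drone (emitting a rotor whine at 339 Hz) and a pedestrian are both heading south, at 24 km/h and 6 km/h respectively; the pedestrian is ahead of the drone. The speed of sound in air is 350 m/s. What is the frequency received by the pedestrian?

24 km/h = 6.667 m/s; 6 km/h = 1.667 m/s.
The pedestrian is ahead, so the drone is moving toward it while the pedestrian is moving away from the drone.
General Doppler shift: f' = f · (v − v_o)/(v − v_s).
f' = 339 × (350 − 1.667)/(350 − 6.667) = 339 × 348.33/343.33 ≈ 344 Hz.

344 Hz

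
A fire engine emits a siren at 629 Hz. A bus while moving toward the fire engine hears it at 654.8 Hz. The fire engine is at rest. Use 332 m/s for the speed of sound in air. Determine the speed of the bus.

f' = f · (v + v_o)/v ⇒ v_o = v · |f'/f − 1|.
v_o = 332 × |654.8/629 − 1| = 332 × 0.04102 ≈ 13.6 m/s.

13.6 m/s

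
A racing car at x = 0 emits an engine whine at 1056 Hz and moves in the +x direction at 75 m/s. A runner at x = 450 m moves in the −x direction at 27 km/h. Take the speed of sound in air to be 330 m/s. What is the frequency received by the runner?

27 km/h = 7.5 m/s.
The observer lies on the +x side, so the source is heading toward the observer and the observer is heading toward the source.
With source approaching and observer approaching, f' = f · (v + v_o)/(v − v_s).
f' = 1056 × (330 + 7.5)/(330 − 75) = 1056 × 337.5/255 ≈ 1398 Hz.

1398 Hz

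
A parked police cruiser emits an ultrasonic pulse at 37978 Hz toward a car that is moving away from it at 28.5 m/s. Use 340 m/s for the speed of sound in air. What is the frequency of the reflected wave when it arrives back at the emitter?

At the car (a moving observer), f₁ = f₀ · (v − u)/v = 37978 × 311.5/340 ≈ 34795 Hz.
On reflection it acts as a source moving away from the stationary detector: f₂ = f₁ · v/(v + u) = 34795 × 340/368.5 ≈ 32104 Hz.

32104 Hz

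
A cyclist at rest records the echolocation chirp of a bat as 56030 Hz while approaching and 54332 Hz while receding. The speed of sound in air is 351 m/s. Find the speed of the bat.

5.4 m/s

f₁/f₂ = (v + v_s)/(v − v_s), so v_s = v · (f₁ − f₂)/(f₁ + f₂).
v_s = 351 × (56030 − 54332)/(56030 + 54332) = 351 × 1698/110362 ≈ 5.4 m/s.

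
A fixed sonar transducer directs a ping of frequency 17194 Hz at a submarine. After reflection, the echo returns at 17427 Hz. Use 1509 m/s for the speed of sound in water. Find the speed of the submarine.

10.2 m/s

Double Doppler shift off a moving reflector: f₂ = f₀ · (v + u)/(v − u) (u > 0 toward emitter).
Rearranging, u = v · (f₂ − f₀)/(f₂ + f₀) = 1509 × 233/34621 ≈ 10.2 m/s.
So the submarine is moving at 10.2 m/s toward the emitter.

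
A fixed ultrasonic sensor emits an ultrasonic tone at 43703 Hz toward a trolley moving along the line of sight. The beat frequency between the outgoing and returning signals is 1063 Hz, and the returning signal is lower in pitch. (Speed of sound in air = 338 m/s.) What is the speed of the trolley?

Double Doppler shift off a moving reflector: f₂ = f₀ · (v + u)/(v − u) (u > 0 toward emitter).
Returning signal is lower, so f₂ = f₀ − Δf = 43703 − 1063 = 42640 Hz.
Rearranging, u = v · (f₂ − f₀)/(f₂ + f₀) = 338 × -1063/86343 ≈ -4.2 m/s.
So the trolley is moving at 4.2 m/s away from the emitter.

4.2 m/s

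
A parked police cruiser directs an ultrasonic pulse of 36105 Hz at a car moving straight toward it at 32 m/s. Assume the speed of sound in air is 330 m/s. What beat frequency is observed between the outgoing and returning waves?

7754 Hz

The car first receives the wave as a moving observer: f₁ = f₀ · (v + u)/v = 36105 × (330 + 32)/330 ≈ 39606 Hz.
The reflection then acts as a moving source: f₂ = f₁ · v/(v − u) ≈ 43859 Hz.
Equivalently f₂ = f₀ · (v + u)/(v − u).
Beat frequency: |f₂ − f₀| = 2u·f₀/(v − u) = 2 × 32 × 36105/298 ≈ 7754 Hz.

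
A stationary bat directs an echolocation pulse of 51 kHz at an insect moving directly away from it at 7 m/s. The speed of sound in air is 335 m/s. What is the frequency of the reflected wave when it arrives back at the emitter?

48.9 kHz

At the insect (a moving observer), f₁ = f₀ · (v − u)/v = 51 × 328/335 ≈ 49.9 kHz.
On reflection it acts as a source moving away from the stationary detector: f₂ = f₁ · v/(v + u) = 49.9 × 335/342 ≈ 48.9 kHz.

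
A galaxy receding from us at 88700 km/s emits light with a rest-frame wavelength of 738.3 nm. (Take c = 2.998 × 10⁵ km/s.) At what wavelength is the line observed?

β = v/c = 88700/299800 = 0.2959.
Relativistic Doppler for wavelength: λ' = λ₀ · √((1 + β)/(1 − β)).
λ' = 738.3 × √(1.2959/0.7041) = 738.3 × 1.35660 ≈ 1001.6 nm.

1001.6 nm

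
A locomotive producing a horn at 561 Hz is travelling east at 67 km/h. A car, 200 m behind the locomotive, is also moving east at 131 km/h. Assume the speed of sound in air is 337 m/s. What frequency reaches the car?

589 Hz

67 km/h = 18.61 m/s; 131 km/h = 36.39 m/s.
The car is behind, so the locomotive is moving away from it while the car is moving toward the locomotive.
With source receding and observer approaching, f' = f · (v + v_o)/(v + v_s).
f' = 561 × (337 + 36.39)/(337 + 18.61) = 561 × 373.39/355.61 ≈ 589 Hz.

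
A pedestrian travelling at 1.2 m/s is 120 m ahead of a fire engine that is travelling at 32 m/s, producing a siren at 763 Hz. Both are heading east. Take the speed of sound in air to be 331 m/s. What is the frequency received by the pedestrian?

842 Hz

The pedestrian is ahead, so the fire engine is moving toward it while the pedestrian is moving away from the fire engine.
General Doppler shift: f' = f · (v − v_o)/(v − v_s).
f' = 763 × (331 − 1.2)/(331 − 32) = 763 × 329.8/299 ≈ 842 Hz.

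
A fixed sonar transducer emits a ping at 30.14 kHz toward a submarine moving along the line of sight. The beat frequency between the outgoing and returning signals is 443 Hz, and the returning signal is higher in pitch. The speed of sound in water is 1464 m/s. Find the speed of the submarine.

Double Doppler shift off a moving reflector: f₂ = f₀ · (v + u)/(v − u) (u > 0 toward emitter).
Returning signal is higher, so f₂ = f₀ + Δf = 30140 + 443 = 30583 Hz.
Rearranging, u = v · (f₂ − f₀)/(f₂ + f₀) = 1464 × 443/60723 ≈ 10.7 m/s.
So the submarine is moving at 10.7 m/s toward the emitter.

10.7 m/s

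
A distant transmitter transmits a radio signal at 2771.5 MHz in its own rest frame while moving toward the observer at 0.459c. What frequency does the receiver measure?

4551.4 MHz

Relativistic Doppler for frequency: f' = f₀ · √((1 + β)/(1 − β)).
f' = 2771.5 × √(1.4590/0.5410) = 2771.5 × 1.64221 ≈ 4551.4 MHz.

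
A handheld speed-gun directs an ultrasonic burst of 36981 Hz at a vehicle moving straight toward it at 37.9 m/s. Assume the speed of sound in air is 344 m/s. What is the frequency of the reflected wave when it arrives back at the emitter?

46139 Hz

At the vehicle (a moving observer), f₁ = f₀ · (v + u)/v = 36981 × 381.9/344 ≈ 41055 Hz.
On reflection it acts as a source moving toward the stationary detector: f₂ = f₁ · v/(v − u) = 41055 × 344/306.1 ≈ 46139 Hz.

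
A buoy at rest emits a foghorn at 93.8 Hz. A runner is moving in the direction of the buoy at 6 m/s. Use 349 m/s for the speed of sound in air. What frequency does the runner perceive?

Moving observer, stationary source: f' = f · (v + v_o)/v.
f' = 93.8 × (349 + 6)/349 = 93.8 × 355/349 ≈ 95 Hz.

95 Hz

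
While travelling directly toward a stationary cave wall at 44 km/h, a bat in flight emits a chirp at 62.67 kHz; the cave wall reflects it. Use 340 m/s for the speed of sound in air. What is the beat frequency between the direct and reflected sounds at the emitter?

4674 Hz

44 km/h = 12.22 m/s.
The cave wall receives the sound from a moving source: f₁ = f₀ · v/(v − v_e) = 62.67 × 340/327.78 ≈ 65.01 kHz.
On the return leg the bat in flight is a moving observer: f₂ = f₁ · (v + v_e)/v = 65.01 × 352.22/340 ≈ 67.34 kHz.
Beat against the emitted tone (with f₀ = 62670 Hz): |f₂ − f₀| = 2v_e·f₀/(v − v_e) = 2 × 12.22 × 62670/327.78 ≈ 4674 Hz.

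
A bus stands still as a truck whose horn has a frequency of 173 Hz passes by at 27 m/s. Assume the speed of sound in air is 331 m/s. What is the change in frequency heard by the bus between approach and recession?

Approaching: f₁ = f · v/(v − v_s) = 173 × 331/304 ≈ 188.4 Hz.
Receding: f₂ = f · v/(v + v_s) = 173 × 331/358 ≈ 160.0 Hz.
Drop: f₁ − f₂ = 2f·v·v_s/(v² − v_s²) = 2 × 173 × 331 × 27/(331² − 27²) ≈ 28.4 Hz.

28.4 Hz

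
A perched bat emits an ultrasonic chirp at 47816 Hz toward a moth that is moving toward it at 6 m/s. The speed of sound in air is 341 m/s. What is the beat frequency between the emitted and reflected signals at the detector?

The moth first receives the wave as a moving observer: f₁ = f₀ · (v + u)/v = 47816 × (341 + 6)/341 ≈ 48657 Hz.
On reflection it acts as a source moving toward the stationary detector: f₂ = f₁ · v/(v − u) = 48657 × 341/335 ≈ 49529 Hz.
Beat frequency: |f₂ − f₀| = 2u·f₀/(v − u) = 2 × 6 × 47816/335 ≈ 1713 Hz.

1713 Hz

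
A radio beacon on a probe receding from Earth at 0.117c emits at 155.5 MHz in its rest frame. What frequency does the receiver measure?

Relativistic Doppler for frequency: f' = f₀ · √((1 − β)/(1 + β)).
f' = 155.5 × √(0.8830/1.1170) = 155.5 × 0.88911 ≈ 138.3 MHz.

138.3 MHz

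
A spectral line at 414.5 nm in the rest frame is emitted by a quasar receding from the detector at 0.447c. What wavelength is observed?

Relativistic Doppler for wavelength: λ' = λ₀ · √((1 + β)/(1 − β)).
λ' = 414.5 × √(1.4470/0.5530) = 414.5 × 1.61760 ≈ 670.5 nm.

670.5 nm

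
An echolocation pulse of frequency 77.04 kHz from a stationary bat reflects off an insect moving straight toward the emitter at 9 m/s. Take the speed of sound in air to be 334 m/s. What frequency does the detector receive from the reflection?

81.3 kHz

At the insect (a moving observer), f₁ = f₀ · (v + u)/v = 77.04 × 343/334 ≈ 79.1 kHz.
The reflection then acts as a moving source: f₂ = f₁ · v/(v − u) ≈ 81.3 kHz.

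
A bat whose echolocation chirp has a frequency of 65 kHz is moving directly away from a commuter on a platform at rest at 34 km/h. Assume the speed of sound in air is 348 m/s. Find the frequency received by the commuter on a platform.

34 km/h = 9.444 m/s.
Only the source moves, away from the listener, so f' = f · v/(v + v_s).
f' = 65 × 348/(348 + 9.444) = 65 × 348/357.4 ≈ 63.3 kHz.

63.3 kHz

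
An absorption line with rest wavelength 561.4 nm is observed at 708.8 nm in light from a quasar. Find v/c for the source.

λ'/λ₀ = 1.2626 > 1 (redshift), so the source is receding.
λ'/λ₀ = √((1 + β)/(1 − β)) for a receding source ⇒ β = (r² − 1)/(r² + 1) with r = λ'/λ₀.
β = (1.5941 − 1)/(1.5941 + 1) ≈ 0.229.

0.229c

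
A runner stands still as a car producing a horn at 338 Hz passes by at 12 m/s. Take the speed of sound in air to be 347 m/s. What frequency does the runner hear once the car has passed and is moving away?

327 Hz

Receding: f₂ = f · v/(v + v_s) = 338 × 347/359 ≈ 327 Hz.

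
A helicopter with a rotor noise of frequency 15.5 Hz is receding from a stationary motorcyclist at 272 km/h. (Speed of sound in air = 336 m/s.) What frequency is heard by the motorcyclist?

12.7 Hz

272 km/h = 75.56 m/s.
With the source moving away from a stationary observer, f' = f · v/(v + v_s).
f' = 15.5 × 336/(336 + 75.56) = 15.5 × 336/411.6 ≈ 12.7 Hz.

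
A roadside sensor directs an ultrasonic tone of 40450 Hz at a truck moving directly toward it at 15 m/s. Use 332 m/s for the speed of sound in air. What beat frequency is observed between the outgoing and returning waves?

The truck first receives the wave as a moving observer: f₁ = f₀ · (v + u)/v = 40450 × (332 + 15)/332 ≈ 42278 Hz.
On reflection it acts as a source moving toward the stationary detector: f₂ = f₁ · v/(v − u) = 42278 × 332/317 ≈ 44278 Hz.
Equivalently f₂ = f₀ · (v + u)/(v − u).
Beat frequency: |f₂ − f₀| = 2u·f₀/(v − u) = 2 × 15 × 40450/317 ≈ 3828 Hz.

3828 Hz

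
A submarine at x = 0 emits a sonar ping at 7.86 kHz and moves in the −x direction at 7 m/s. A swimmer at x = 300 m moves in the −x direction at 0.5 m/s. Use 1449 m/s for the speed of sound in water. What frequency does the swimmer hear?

The observer lies on the +x side, so the source is heading away from the observer and the observer is heading toward the source.
Both move, so f' = f · (v + v_o)/(v + v_s).
f' = 7.86 × (1449 + 0.5)/(1449 + 7) = 7.86 × 1449.5/1456 ≈ 7.82 kHz.

7.82 kHz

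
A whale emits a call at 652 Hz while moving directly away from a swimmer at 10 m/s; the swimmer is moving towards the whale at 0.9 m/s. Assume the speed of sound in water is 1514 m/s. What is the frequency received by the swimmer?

With source receding and observer approaching, f' = f · (v + v_o)/(v + v_s).
f' = 652 × (1514 + 0.9)/(1514 + 10) = 652 × 1514.9/1524 ≈ 648 Hz.

648 Hz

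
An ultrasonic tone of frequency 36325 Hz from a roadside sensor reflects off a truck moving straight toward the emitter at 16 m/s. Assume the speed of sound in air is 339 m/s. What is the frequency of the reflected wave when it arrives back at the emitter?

39924 Hz

The truck first receives the wave as a moving observer: f₁ = f₀ · (v + u)/v = 36325 × (339 + 16)/339 ≈ 38039 Hz.
The reflection then acts as a moving source: f₂ = f₁ · v/(v − u) ≈ 39924 Hz.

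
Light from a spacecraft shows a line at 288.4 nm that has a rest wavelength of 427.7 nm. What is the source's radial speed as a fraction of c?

0.375c

λ'/λ₀ = 0.6743 < 1 (blueshift), so the source is approaching.
λ'/λ₀ = √((1 − β)/(1 + β)) for an approaching source ⇒ β = (1 − r²)/(1 + r²) with r = λ'/λ₀.
β = (1 − 0.4547)/(1 + 0.4547) ≈ 0.375.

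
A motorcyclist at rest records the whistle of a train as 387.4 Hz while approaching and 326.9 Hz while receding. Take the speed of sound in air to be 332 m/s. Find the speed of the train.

f₁/f₂ = (v + v_s)/(v − v_s), so v_s = v · (f₁ − f₂)/(f₁ + f₂).
v_s = 332 × (387.4 − 326.9)/(387.4 + 326.9) = 332 × 60.5/714.3 ≈ 28 m/s.

28 m/s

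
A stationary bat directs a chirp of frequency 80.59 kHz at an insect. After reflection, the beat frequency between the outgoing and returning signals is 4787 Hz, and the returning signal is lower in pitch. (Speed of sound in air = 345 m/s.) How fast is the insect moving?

10.6 m/s

Double Doppler shift off a moving reflector: f₂ = f₀ · (v + u)/(v − u) (u > 0 toward emitter).
Returning signal is lower, so f₂ = f₀ − Δf = 80590 − 4787 = 75803 Hz.
Rearranging, u = v · (f₂ − f₀)/(f₂ + f₀) = 345 × -4787/156393 ≈ -10.6 m/s.
So the insect is moving at 10.6 m/s away from the emitter.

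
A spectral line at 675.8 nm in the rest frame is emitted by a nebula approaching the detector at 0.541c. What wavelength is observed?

368.8 nm

Relativistic Doppler for wavelength: λ' = λ₀ · √((1 − β)/(1 + β)).
λ' = 675.8 × √(0.4590/1.5410) = 675.8 × 0.54576 ≈ 368.8 nm.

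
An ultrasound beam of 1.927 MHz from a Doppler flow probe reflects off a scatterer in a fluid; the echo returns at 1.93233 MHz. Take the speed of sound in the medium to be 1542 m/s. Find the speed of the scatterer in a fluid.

2.13 m/s

Double Doppler shift off a moving reflector: f₂ = f₀ · (v + u)/(v − u) (u > 0 toward emitter).
Rearranging, u = v · (f₂ − f₀)/(f₂ + f₀) = 1542 × 0.00533/3.85933 ≈ 2.13 m/s.
So the scatterer in a fluid is moving at 2.13 m/s toward the emitter.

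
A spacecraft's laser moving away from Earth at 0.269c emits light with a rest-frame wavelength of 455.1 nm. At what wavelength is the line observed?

Relativistic Doppler for wavelength: λ' = λ₀ · √((1 + β)/(1 − β)).
λ' = 455.1 × √(1.2690/0.7310) = 455.1 × 1.31757 ≈ 599.6 nm.

599.6 nm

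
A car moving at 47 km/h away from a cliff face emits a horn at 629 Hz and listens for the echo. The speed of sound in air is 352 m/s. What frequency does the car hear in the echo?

47 km/h = 13.06 m/s.
The cliff face receives the sound from a moving source: f₁ = f₀ · v/(v + v_e) = 629 × 352/365.06 ≈ 607 Hz.
On the return leg the car is a moving observer: f₂ = f₁ · (v − v_e)/v = 607 × 338.94/352 ≈ 584 Hz.

584 Hz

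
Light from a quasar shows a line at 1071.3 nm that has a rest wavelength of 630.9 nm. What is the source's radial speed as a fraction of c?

0.485c

λ'/λ₀ = 1.6981 > 1 (redshift), so the source is receding.
λ'/λ₀ = √((1 + β)/(1 − β)) for a receding source ⇒ β = (r² − 1)/(r² + 1) with r = λ'/λ₀.
β = (2.8834 − 1)/(2.8834 + 1) ≈ 0.485.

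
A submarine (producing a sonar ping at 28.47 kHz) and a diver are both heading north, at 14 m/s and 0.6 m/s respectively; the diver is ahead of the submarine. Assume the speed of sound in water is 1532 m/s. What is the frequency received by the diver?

28.7 kHz

The diver is ahead, so the submarine is moving toward it while the diver is moving away from the submarine.
With source approaching and observer receding, f' = f · (v − v_o)/(v − v_s).
f' = 28.47 × (1532 − 0.6)/(1532 − 14) = 28.47 × 1531.4/1518 ≈ 28.7 kHz.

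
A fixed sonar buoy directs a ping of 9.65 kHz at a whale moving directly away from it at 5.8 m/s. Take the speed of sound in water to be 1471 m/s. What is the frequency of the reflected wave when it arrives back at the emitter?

The whale first receives the wave as a moving observer: f₁ = f₀ · (v − u)/v = 9.65 × (1471 − 5.8)/1471 ≈ 9.61 kHz.
On reflection it acts as a source moving away from the stationary detector: f₂ = f₁ · v/(v + u) = 9.61 × 1471/1476.8 ≈ 9.57 kHz.
Equivalently f₂ = f₀ · (v − u)/(v + u).

9.57 kHz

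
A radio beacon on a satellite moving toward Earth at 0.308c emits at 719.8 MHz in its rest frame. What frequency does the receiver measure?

Relativistic Doppler for frequency: f' = f₀ · √((1 + β)/(1 − β)).
f' = 719.8 × √(1.3080/0.6920) = 719.8 × 1.37484 ≈ 989.6 MHz.

989.6 MHz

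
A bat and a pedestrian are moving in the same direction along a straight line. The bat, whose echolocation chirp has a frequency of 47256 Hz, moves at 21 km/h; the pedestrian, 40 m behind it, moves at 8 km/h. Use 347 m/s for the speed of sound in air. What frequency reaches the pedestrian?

46772 Hz

21 km/h = 5.833 m/s; 8 km/h = 2.222 m/s.
The pedestrian is behind, so the bat is moving away from it while the pedestrian is moving toward the bat.
Both move, so f' = f · (v + v_o)/(v + v_s).
f' = 47256 × (347 + 2.222)/(347 + 5.833) = 47256 × 349.22/352.83 ≈ 46772 Hz.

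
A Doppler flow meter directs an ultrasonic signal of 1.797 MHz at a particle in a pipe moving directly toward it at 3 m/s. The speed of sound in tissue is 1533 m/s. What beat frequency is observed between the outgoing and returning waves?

The particle in a pipe first receives the wave as a moving observer: f₁ = f₀ · (v + u)/v = 1.797 × (1533 + 3)/1533 ≈ 1.80052 MHz.
The reflection then acts as a moving source: f₂ = f₁ · v/(v − u) ≈ 1.80405 MHz.
Beat frequency (with f₀ = 1797000 Hz): |f₂ − f₀| = 2u·f₀/(v − u) = 2 × 3 × 1797000/1530 ≈ 7047 Hz.

7047 Hz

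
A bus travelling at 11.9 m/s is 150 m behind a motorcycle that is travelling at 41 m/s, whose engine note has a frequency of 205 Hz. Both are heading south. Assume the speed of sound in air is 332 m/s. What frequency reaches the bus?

189 Hz

The bus is behind, so the motorcycle is moving away from it while the bus is moving toward the motorcycle.
With source receding and observer approaching, f' = f · (v + v_o)/(v + v_s).
f' = 205 × (332 + 11.9)/(332 + 41) = 205 × 343.9/373 ≈ 189 Hz.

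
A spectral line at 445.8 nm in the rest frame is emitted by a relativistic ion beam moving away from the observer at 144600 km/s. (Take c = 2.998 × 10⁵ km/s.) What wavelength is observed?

β = v/c = 144600/299800 = 0.4823.
Relativistic Doppler for wavelength: λ' = λ₀ · √((1 + β)/(1 − β)).
λ' = 445.8 × √(1.4823/0.5177) = 445.8 × 1.69216 ≈ 754.4 nm.

754.4 nm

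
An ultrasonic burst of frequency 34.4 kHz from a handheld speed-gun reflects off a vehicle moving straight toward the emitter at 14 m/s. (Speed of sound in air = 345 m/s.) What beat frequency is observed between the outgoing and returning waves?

2910 Hz

At the vehicle (a moving observer), f₁ = f₀ · (v + u)/v = 34.4 × 359/345 ≈ 35.80 kHz.
On reflection it acts as a source moving toward the stationary detector: f₂ = f₁ · v/(v − u) = 35.80 × 345/331 ≈ 37.31 kHz.
Equivalently f₂ = f₀ · (v + u)/(v − u).
Beat frequency (with f₀ = 34400 Hz): |f₂ − f₀| = 2u·f₀/(v − u) = 2 × 14 × 34400/331 ≈ 2910 Hz.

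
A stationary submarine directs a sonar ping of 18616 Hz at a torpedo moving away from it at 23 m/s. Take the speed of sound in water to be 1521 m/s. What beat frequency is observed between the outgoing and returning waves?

At the torpedo (a moving observer), f₁ = f₀ · (v − u)/v = 18616 × 1498/1521 ≈ 18334 Hz.
The reflection then acts as a moving source: f₂ = f₁ · v/(v + u) ≈ 18061 Hz.
Beat frequency: |f₂ − f₀| = 2u·f₀/(v + u) = 2 × 23 × 18616/1544 ≈ 555 Hz.

555 Hz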